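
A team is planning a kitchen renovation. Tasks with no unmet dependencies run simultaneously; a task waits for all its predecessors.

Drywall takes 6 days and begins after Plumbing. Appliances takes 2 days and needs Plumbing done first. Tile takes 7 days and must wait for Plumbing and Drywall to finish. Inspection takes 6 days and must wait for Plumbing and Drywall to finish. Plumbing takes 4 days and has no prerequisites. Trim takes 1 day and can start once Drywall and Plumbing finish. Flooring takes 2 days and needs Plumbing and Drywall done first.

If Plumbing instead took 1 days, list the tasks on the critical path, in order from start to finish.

The binding path is Plumbing→Drywall→Tile = 4+6+7 = 17; finish at 17 days.
Plumbing is on the critical path; changing it to 1 makes that path 14 days.
That remains the longest chain; total 14 days.

Plumbing, Drywall, Tile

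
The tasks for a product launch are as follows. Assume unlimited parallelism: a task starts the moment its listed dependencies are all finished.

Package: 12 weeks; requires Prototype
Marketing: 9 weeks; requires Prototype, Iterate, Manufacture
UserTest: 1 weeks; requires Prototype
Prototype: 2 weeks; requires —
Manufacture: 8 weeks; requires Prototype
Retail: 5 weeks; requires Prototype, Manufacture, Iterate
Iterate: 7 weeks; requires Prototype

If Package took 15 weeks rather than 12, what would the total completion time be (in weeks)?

Baseline: Prototype→Manufacture→Marketing = 2+8+9 = 19 → 19 weeks.
The longest path through Package is only 14 weeks, so Package has float 5.
The critical path is still Prototype→Manufacture→Marketing; finish is now 19 weeks.

19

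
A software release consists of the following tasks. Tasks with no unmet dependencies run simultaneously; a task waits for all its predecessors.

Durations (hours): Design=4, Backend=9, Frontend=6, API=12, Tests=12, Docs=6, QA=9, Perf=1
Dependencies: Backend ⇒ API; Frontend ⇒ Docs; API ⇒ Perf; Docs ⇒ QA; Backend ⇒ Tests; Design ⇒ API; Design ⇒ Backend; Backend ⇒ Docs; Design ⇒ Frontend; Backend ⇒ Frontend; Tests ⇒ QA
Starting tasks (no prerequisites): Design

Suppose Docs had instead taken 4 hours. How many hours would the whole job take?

Baseline: Design→Backend→Frontend→Docs→QA = 4+9+6+6+9 = 34 → 34 hours.
Since Docs is critical, the -2 change carries straight to that chain (now 32 hours).
The binding chain switches to Design→Backend→Tests→QA = 4+9+12+9 = 34; finish 34 hours.

34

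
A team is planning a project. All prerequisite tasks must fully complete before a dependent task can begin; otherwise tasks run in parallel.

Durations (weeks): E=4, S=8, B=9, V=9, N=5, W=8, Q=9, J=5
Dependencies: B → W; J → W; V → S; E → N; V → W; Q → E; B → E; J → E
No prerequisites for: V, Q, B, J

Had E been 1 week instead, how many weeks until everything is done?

17

Actual critical path: Q→E→N = 9+4+5 = 18 ⇒ 18 weeks.
Since E is critical, the -3 change carries straight to that chain (now 15 weeks).
The binding chain switches to V→S = 9+8 = 17; finish 17 weeks.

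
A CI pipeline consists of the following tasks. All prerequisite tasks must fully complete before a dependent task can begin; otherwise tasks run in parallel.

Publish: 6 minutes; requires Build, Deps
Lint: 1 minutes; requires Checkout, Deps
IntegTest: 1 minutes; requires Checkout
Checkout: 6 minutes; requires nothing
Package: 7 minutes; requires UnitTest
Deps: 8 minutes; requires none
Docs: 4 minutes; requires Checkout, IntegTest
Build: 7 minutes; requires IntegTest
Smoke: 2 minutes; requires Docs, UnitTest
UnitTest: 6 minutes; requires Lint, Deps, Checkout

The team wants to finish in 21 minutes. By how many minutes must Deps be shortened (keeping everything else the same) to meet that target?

Current finish: 22 minutes; target: 21.
Deps is on every critical path, so each minute cut from Deps cuts the finish by one (this holds down to a finish of 20).
Need 22 − 21 = 1 minute off Deps → Deps becomes 7 minutes, finish becomes 21.

1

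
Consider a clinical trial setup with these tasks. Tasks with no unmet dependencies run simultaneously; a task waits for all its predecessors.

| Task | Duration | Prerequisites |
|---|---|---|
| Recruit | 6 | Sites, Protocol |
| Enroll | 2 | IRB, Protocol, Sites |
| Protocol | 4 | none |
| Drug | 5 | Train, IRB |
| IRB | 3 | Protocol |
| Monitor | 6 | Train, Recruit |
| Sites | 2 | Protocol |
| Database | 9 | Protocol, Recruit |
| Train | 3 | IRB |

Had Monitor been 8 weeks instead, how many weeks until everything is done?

21

Baseline: Protocol→Sites→Recruit→Database = 4+2+6+9 = 21 → 21 weeks.
Monitor is off the critical path — its longest chain is 18 weeks, giving 3 of slack.
The critical path is still Protocol→Sites→Recruit→Database; finish is now 21 weeks.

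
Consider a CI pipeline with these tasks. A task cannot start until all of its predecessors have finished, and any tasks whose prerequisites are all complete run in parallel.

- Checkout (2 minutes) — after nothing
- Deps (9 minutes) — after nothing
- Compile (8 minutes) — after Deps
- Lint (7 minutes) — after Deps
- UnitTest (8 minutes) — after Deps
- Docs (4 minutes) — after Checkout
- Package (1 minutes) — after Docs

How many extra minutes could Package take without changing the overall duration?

10

Critical path: Deps→Compile = 9+8 = 17, so the finish is 17 minutes.
The longest chain containing Package totals 7 minutes.
Float = 17 − 7 = 10.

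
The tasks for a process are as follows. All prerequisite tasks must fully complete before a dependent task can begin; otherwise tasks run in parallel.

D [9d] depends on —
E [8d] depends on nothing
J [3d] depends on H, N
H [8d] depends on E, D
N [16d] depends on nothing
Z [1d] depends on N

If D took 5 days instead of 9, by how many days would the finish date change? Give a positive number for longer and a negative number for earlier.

Baseline: D→H→J = 9+8+3 = 20 → 20 days.
D lies on that path, so at 5 days the path becomes 16 days.
Now E→H→J = 8+8+3 = 19 is longest, so the finish becomes 19 days.
Change in finish: 19 − 20 = -1 days.

-1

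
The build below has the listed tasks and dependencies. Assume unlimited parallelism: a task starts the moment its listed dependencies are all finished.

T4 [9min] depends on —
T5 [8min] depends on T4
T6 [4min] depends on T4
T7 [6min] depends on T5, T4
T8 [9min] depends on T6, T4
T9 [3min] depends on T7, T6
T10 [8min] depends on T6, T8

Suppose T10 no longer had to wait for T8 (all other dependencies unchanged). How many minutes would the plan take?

26

With the dependency in place, T4→T6→T8→T10 = 9+4+9+8 = 30 sets the finish at 30 minutes.
Without T8→T10, T10's earliest start moves from 22 to 13.
After: T4→T5→T7→T9 = 9+8+6+3 = 26 → 26 minutes.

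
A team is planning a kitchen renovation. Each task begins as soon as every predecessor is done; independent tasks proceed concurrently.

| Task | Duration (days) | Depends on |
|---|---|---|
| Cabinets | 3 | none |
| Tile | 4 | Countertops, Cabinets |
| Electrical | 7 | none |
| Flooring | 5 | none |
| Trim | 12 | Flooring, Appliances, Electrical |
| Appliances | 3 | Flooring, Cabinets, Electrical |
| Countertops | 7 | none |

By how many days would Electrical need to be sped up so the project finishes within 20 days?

Current finish: 22 days; target: 20.
Electrical is on every critical path, so each day cut from Electrical cuts the finish by one (this holds down to a finish of 20).
Need 22 − 20 = 2 days off Electrical → Electrical becomes 5 days, finish becomes 20.

2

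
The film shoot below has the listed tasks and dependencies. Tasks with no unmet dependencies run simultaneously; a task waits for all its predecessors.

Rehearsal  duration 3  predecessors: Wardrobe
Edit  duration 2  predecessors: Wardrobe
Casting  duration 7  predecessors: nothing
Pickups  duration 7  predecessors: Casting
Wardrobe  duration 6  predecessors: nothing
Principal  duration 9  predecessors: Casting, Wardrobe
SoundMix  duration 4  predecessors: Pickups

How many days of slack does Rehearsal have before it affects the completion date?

9

The longest chain is Casting→Pickups→SoundMix = 7+7+4 = 18; overall finish 18 days.
Rehearsal finishes as early as 9 and must finish by 18.
So Rehearsal can slip 18 − 9 = 9 days.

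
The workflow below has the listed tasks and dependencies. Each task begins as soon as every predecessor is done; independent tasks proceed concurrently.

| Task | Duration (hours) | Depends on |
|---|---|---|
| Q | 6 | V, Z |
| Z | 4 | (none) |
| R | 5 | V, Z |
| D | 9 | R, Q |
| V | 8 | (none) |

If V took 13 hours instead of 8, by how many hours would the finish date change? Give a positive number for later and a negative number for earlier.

5

Actual critical path: V→Q→D = 8+6+9 = 23 ⇒ 23 hours.
V is on the critical path; changing it to 13 makes that path 28 hours.
That remains the longest chain; total 28 hours.
Change in finish: 28 − 23 = +5 hours.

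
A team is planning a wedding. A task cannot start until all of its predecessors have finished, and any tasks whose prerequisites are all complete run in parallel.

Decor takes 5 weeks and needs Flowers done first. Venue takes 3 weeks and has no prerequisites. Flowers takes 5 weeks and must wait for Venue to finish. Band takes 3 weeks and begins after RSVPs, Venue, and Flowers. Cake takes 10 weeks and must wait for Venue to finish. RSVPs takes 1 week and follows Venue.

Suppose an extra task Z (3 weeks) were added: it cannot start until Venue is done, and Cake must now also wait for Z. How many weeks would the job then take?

Originally the job takes 13 weeks.
With Z inserted, Cake now waits for max(Venue, Z).
New critical path: Venue→Z→Cake = 3+3+10 = 16 ⇒ 16 weeks.

16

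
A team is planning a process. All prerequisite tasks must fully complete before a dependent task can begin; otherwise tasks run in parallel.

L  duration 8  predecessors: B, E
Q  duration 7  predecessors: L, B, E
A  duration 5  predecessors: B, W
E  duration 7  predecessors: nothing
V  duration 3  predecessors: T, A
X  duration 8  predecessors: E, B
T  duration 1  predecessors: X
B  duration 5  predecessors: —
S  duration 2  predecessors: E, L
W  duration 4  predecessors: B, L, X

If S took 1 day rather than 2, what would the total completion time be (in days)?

The binding path is E→L→W→A→V = 7+8+4+5+3 = 27; finish at 27 days.
S has 10 days of float (longest path through it is 17).
That remains the longest chain; total 27 days.

27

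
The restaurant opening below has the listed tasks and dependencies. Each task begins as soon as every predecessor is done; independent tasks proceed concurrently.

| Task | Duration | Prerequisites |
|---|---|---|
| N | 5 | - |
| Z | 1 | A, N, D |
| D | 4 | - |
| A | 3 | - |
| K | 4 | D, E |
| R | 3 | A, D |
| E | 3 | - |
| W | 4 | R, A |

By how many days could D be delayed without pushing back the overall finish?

0

Critical path: D→R→W = 4+3+4 = 11, so the finish is 11 days.
The longest chain containing D totals 11 days.
Float = 11 − 11 = 0.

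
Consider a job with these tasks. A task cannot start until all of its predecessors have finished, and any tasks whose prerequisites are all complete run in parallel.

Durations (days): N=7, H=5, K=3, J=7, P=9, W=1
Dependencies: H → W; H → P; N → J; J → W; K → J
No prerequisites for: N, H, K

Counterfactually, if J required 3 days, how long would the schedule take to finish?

14

Baseline: N→J→W = 7+7+1 = 15 → 15 days.
Since J is critical, the -4 change carries straight to that chain (now 11 days).
Now H→P = 5+9 = 14 is longest, so the finish becomes 14 days.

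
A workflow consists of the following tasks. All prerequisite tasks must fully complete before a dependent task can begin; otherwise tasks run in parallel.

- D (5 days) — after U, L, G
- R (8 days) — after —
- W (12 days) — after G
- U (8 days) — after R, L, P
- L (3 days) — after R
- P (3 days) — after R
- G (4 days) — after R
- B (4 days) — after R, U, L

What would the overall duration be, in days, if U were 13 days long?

Baseline: R→L→U→D = 8+3+8+5 = 24 → 24 days.
U lies on that path, so at 13 days the path becomes 29 days.
That remains the longest chain; total 29 days.

29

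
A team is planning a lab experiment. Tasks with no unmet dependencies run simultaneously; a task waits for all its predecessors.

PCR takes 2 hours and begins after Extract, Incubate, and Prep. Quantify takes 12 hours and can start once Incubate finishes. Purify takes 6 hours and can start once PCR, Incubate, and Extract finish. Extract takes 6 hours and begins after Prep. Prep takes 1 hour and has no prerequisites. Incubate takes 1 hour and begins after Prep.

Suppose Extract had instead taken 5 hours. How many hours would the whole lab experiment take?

14

Actual critical path: Prep→Extract→PCR→Purify = 1+6+2+6 = 15 ⇒ 15 hours.
Extract is on the critical path; changing it to 5 makes that path 14 hours.
The binding chain switches to Prep→Incubate→Quantify = 1+1+12 = 14; finish 14 hours.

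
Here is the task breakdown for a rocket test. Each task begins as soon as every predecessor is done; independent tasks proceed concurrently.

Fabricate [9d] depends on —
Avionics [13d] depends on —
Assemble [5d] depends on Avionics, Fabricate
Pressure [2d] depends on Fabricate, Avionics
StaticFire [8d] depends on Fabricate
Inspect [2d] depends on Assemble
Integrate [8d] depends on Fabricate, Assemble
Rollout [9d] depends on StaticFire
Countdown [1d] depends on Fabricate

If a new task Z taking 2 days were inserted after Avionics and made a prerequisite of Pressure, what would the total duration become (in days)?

Originally the project takes 26 days.
With Z inserted, Pressure now waits for max(Fabricate, Avionics, Z).
New critical path: Fabricate→StaticFire→Rollout = 9+8+9 = 26 ⇒ 26 days.

26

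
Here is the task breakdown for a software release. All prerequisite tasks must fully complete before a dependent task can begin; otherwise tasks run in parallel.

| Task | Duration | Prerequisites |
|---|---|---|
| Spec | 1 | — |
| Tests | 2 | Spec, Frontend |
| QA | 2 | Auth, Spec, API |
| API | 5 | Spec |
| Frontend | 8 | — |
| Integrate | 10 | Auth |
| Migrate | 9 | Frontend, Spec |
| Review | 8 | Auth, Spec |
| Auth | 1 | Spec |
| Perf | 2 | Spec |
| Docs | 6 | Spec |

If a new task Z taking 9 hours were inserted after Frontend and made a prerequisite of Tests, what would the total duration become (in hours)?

19

Originally the plan takes 17 hours.
With Z inserted, Tests now waits for max(Spec, Frontend, Z).
New critical path: Frontend→Z→Tests = 8+9+2 = 19 ⇒ 19 hours.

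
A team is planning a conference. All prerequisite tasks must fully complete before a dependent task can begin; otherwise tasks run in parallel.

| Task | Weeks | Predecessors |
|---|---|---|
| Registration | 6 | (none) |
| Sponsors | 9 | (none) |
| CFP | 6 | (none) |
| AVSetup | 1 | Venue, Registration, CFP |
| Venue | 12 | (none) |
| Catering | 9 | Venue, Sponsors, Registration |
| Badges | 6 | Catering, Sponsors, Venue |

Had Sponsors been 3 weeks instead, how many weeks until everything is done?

Critical path before the change: Venue→Catering→Badges = 12+9+6 = 27 giving 27 weeks.
Sponsors has 3 weeks of float (longest path through it is 24).
No other chain overtakes it, so the finish is 27 weeks.

27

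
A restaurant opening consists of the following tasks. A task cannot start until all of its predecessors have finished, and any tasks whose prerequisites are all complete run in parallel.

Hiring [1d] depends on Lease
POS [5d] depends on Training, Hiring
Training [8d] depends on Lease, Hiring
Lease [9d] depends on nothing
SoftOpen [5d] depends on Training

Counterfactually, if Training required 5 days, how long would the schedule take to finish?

20

Critical path before the change: Lease→Hiring→Training→POS = 9+1+8+5 = 23 giving 23 days.
Training lies on that path, so at 5 days the path becomes 20 days.
That remains the longest chain; total 20 days.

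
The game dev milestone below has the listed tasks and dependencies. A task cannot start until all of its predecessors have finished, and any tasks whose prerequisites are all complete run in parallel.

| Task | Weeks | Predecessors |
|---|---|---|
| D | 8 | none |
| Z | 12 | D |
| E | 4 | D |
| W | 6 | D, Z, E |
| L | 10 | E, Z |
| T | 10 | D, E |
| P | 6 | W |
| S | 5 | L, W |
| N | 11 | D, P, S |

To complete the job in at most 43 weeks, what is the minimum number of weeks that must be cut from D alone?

3

Current finish: 46 weeks; target: 43.
D is on every critical path, so each week cut from D cuts the finish by one (this holds down to a finish of 39).
Need 46 − 43 = 3 weeks off D → D becomes 5 weeks, finish becomes 43.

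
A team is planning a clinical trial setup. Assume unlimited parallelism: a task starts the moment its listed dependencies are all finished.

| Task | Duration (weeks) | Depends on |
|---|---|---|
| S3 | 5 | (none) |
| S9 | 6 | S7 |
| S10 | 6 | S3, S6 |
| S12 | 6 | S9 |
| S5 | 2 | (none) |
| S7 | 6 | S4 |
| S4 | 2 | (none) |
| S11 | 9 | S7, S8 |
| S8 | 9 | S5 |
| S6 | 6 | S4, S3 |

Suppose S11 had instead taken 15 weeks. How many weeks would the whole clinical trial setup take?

Baseline: S5→S8→S11 = 2+9+9 = 20 → 20 weeks.
S11 lies on that path, so at 15 weeks the path becomes 26 weeks.
No other chain overtakes it, so the finish is 26 weeks.

26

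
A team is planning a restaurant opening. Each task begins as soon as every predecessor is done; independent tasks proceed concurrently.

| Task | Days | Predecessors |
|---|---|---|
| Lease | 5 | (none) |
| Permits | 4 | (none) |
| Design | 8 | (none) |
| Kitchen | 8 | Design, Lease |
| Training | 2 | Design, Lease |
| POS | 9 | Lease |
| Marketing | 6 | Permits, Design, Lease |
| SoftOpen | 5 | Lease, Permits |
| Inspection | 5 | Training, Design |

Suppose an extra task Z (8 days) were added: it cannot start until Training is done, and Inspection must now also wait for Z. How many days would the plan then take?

23

Originally the plan takes 16 days.
With Z inserted, Inspection now waits for max(Training, Design, Z).
New critical path: Design→Training→Z→Inspection = 8+2+8+5 = 23 ⇒ 23 days.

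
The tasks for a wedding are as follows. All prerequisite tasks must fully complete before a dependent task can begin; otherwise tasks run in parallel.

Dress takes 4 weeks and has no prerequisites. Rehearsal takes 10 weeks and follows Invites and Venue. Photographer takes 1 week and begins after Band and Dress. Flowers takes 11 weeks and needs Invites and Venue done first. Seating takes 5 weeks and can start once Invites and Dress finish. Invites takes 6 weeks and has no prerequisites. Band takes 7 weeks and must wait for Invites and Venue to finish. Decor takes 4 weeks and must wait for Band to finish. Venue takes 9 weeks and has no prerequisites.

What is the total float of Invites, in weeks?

3

The longest chain is Venue→Flowers = 9+11 = 20; overall finish 20 weeks.
Invites finishes as early as 6 and must finish by 9.
Float = 20 − 17 = 3.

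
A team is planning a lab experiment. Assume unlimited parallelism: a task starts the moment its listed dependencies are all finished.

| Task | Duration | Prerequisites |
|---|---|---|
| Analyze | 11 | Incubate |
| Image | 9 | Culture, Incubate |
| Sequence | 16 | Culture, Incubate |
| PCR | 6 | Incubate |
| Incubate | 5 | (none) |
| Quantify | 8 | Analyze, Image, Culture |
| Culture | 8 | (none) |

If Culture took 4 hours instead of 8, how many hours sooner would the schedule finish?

1

The binding path is Culture→Image→Quantify = 8+9+8 = 25; finish at 25 hours.
Culture lies on that path, so at 4 hours the path becomes 21 hours.
The binding chain switches to Incubate→Analyze→Quantify = 5+11+8 = 24; finish 24 hours.
Change in finish: 24 − 25 = -1 hours.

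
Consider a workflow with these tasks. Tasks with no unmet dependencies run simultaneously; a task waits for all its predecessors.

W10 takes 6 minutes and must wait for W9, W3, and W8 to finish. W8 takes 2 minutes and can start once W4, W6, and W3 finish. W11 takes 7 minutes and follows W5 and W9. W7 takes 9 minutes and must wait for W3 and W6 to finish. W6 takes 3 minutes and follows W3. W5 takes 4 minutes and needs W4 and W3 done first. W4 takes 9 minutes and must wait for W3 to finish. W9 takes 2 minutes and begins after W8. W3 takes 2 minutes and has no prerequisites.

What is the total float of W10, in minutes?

1

Critical path: W3→W4→W5→W11 = 2+9+4+7 = 22, so the finish is 22 minutes.
Longest path through W10: 21 minutes (earliest finish 21, latest finish 22).
Float = 22 − 21 = 1.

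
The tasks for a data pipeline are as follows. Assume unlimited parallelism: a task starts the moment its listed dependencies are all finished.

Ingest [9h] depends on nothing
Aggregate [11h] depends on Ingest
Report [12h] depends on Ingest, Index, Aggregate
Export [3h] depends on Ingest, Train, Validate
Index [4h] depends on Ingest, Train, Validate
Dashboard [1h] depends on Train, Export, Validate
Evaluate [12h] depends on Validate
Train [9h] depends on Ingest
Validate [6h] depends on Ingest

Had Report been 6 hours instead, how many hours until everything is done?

The binding path is Ingest→Train→Index→Report = 9+9+4+12 = 34; finish at 34 hours.
Report is on the critical path; changing it to 6 makes that path 28 hours.
No other chain overtakes it, so the finish is 28 hours.

28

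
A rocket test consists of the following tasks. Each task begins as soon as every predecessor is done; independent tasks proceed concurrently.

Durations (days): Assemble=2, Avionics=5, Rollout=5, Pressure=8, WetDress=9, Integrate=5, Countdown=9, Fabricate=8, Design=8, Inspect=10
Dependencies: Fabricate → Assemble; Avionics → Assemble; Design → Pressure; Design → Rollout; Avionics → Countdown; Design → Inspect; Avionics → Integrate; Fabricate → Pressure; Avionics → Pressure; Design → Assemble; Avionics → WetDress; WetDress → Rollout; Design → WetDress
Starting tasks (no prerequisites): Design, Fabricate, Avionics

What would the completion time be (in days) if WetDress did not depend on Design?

Original critical path: Design→WetDress→Rollout = 8+9+5 = 22 ⇒ 22 days.
Without Design→WetDress, WetDress's earliest start moves from 8 to 5.
New critical path: Avionics→WetDress→Rollout = 5+9+5 = 19 ⇒ 19 days.

19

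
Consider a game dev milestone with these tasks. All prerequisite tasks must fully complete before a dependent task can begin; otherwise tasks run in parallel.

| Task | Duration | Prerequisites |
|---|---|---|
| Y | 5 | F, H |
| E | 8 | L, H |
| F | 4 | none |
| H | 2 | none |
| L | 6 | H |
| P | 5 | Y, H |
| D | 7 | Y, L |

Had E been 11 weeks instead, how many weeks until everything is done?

19

The binding path is H→L→E = 2+6+8 = 16; finish at 16 weeks.
E lies on that path, so at 11 weeks the path becomes 19 weeks.
That remains the longest chain; total 19 weeks.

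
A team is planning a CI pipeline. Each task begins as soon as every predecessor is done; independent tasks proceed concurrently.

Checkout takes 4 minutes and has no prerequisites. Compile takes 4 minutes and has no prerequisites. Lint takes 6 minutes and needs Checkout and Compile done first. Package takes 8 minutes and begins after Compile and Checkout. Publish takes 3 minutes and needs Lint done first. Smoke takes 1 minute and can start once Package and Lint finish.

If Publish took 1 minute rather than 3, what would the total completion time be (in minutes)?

13

Actual critical path: Checkout→Lint→Publish = 4+6+3 = 13 ⇒ 13 minutes.
Since Publish is critical, the -2 change carries straight to that chain (now 11 minutes).
New critical path: Checkout→Package→Smoke = 4+8+1 = 13 ⇒ 13 minutes.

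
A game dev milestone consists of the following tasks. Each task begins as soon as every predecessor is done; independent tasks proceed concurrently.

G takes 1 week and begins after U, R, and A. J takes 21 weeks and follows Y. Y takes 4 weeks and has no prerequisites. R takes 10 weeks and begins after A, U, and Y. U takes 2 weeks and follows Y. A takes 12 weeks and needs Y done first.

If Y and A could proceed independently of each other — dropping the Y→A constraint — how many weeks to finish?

25

Original critical path: Y→A→R→G = 4+12+10+1 = 27 ⇒ 27 weeks.
Without Y→A, A's earliest start moves from 4 to 0.
After: Y→J = 4+21 = 25 → 25 weeks.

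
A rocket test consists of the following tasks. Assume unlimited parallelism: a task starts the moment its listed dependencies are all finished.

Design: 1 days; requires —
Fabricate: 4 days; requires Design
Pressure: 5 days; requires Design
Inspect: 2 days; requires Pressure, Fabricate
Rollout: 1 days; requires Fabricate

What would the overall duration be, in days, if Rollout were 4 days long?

Baseline: Design→Pressure→Inspect = 1+5+2 = 8 → 8 days.
The longest path through Rollout is only 6 days, so Rollout has float 2.
New critical path: Design→Fabricate→Rollout = 1+4+4 = 9 ⇒ 9 days.

9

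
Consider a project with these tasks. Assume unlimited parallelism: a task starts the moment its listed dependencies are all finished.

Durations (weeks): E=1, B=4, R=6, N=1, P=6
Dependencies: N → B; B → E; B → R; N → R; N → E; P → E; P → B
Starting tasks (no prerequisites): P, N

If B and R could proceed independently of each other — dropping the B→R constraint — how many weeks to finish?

11

Before: longest chain P→B→R = 6+4+6 = 16, finish 16.
Without B→R, R's earliest start moves from 10 to 1.
After: P→B→E = 6+4+1 = 11 → 11 weeks.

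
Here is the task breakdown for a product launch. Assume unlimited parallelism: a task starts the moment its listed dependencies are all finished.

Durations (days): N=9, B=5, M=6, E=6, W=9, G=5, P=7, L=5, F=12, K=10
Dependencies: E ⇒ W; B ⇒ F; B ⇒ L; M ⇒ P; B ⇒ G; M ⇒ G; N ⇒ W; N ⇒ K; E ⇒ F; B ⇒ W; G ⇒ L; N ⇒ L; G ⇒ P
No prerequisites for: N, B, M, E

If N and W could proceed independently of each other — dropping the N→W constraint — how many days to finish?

19

Original critical path: N→K = 9+10 = 19 ⇒ 19 days.
Without N→W, W's earliest start moves from 9 to 6.
After: N→K = 9+10 = 19 → 19 days.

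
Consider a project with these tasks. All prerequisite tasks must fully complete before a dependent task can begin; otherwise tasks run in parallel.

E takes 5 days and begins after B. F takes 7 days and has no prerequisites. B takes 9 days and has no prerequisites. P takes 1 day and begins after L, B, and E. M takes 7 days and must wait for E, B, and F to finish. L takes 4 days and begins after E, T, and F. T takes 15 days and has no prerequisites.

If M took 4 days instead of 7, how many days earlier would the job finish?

Actual critical path: B→E→M = 9+5+7 = 21 ⇒ 21 days.
M lies on that path, so at 4 days the path becomes 18 days.
Now T→L→P = 15+4+1 = 20 is longest, so the finish becomes 20 days.
Change in finish: 20 − 21 = -1 days.

1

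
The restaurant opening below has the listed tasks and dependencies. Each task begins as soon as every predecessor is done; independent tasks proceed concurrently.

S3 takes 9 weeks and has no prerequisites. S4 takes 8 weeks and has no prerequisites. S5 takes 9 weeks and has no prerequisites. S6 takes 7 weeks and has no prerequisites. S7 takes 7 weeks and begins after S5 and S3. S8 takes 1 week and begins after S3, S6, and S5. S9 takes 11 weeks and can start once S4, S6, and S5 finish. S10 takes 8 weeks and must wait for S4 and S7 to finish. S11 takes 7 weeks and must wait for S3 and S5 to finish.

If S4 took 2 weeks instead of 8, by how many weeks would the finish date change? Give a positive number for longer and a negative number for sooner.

0

Actual critical path: S3→S7→S10 = 9+7+8 = 24 ⇒ 24 weeks.
S4 has 5 weeks of float (longest path through it is 19).
That remains the longest chain; total 24 weeks.
Change in finish: 24 − 24 = +0 weeks.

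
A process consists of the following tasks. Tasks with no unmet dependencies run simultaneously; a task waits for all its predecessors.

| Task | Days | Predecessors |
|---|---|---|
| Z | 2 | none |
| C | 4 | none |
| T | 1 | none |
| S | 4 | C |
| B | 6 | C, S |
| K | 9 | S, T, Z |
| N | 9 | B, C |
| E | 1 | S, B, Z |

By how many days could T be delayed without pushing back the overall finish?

13

The longest chain is C→S→B→N = 4+4+6+9 = 23; overall finish 23 days.
T finishes as early as 1 and must finish by 14.
So T can slip 14 − 1 = 13 days.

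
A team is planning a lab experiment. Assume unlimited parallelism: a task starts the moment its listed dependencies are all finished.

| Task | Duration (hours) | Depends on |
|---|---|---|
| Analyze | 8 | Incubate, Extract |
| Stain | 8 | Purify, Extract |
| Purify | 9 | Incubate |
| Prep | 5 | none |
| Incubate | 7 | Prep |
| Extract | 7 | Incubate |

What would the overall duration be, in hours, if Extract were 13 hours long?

Actual critical path: Prep→Incubate→Purify→Stain = 5+7+9+8 = 29 ⇒ 29 hours.
Extract is off the critical path — its longest chain is 27 hours, giving 2 of slack.
Now Prep→Incubate→Extract→Analyze = 5+7+13+8 = 33 is longest, so the finish becomes 33 hours.

33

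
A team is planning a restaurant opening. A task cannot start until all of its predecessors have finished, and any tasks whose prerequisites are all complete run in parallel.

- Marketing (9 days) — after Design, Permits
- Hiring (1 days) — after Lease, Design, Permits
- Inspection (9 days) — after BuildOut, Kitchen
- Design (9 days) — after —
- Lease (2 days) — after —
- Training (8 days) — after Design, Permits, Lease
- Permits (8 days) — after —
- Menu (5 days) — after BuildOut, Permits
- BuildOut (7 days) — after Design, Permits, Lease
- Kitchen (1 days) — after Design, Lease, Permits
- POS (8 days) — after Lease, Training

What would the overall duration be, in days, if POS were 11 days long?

Baseline: Design→Training→POS = 9+8+8 = 25 → 25 days.
POS lies on that path, so at 11 days the path becomes 28 days.
The critical path is still Design→Training→POS; finish is now 28 days.

28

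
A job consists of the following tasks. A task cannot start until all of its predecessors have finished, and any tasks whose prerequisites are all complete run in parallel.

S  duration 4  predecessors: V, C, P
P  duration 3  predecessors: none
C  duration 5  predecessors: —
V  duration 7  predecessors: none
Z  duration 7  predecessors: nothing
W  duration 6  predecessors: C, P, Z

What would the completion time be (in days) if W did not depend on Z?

11

With the dependency in place, Z→W = 7+6 = 13 sets the finish at 13 days.
Without Z→W, W's earliest start moves from 7 to 5.
New critical path: V→S = 7+4 = 11 ⇒ 11 days.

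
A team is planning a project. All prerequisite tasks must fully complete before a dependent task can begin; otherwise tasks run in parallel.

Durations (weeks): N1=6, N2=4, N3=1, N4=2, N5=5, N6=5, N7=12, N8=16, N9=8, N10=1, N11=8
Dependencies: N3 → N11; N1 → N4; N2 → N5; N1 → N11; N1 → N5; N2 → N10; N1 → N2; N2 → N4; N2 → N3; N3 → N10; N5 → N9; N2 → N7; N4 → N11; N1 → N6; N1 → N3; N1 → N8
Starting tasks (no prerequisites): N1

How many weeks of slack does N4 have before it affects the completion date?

The longest chain is N1→N2→N5→N9 = 6+4+5+8 = 23; overall finish 23 weeks.
Longest path through N4: 20 weeks (earliest finish 12, latest finish 15).
Slack of N4 = 13 − 10 = 3 weeks.

3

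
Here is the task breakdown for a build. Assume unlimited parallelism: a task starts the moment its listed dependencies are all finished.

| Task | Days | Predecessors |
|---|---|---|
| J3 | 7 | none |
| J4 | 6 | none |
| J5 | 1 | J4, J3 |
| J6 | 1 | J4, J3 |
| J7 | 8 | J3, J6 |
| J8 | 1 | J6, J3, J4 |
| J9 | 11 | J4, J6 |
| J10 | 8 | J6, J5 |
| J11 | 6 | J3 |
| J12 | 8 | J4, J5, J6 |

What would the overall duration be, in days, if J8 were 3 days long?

19

The binding path is J3→J6→J9 = 7+1+11 = 19; finish at 19 days.
The longest path through J8 is only 9 days, so J8 has float 10.
No other chain overtakes it, so the finish is 19 days.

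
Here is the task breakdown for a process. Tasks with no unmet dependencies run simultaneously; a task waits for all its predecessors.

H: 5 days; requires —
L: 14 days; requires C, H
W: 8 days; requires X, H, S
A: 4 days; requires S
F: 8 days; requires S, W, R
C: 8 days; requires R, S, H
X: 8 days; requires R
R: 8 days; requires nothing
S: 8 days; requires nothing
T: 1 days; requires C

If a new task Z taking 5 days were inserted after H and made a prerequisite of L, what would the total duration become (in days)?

32

Originally the process takes 32 days.
With Z inserted, L now waits for max(C, H, Z).
New critical path: R→X→W→F = 8+8+8+8 = 32 ⇒ 32 days.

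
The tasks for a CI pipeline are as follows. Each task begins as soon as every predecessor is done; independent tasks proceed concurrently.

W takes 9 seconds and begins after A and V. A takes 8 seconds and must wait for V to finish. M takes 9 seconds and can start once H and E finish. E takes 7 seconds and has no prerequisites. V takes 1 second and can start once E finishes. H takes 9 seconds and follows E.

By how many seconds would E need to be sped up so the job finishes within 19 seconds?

6

Current finish: 25 seconds; target: 19.
E is on every critical path, so each second cut from E cuts the finish by one (this holds down to a finish of 19).
Need 25 − 19 = 6 seconds off E → E becomes 1 second, finish becomes 19.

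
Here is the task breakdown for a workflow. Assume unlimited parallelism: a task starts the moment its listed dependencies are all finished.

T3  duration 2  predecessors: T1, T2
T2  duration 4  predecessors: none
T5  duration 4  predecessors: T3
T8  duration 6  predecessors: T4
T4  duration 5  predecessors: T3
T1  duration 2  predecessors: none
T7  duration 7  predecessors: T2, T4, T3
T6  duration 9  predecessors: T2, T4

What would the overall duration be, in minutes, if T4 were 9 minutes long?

24

The binding path is T2→T3→T4→T6 = 4+2+5+9 = 20; finish at 20 minutes.
Since T4 is critical, the +4 change carries straight to that chain (now 24 minutes).
The critical path is still T2→T3→T4→T6; finish is now 24 minutes.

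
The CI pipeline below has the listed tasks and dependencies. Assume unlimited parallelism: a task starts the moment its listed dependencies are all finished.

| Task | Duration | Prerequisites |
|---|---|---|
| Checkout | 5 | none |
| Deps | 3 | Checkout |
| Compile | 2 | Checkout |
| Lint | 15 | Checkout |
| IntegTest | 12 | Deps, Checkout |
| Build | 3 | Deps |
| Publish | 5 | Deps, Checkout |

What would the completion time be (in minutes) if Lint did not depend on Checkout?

With the dependency in place, Checkout→Deps→IntegTest = 5+3+12 = 20 sets the finish at 20 minutes.
Without Checkout→Lint, Lint's earliest start moves from 5 to 0.
After: Checkout→Deps→IntegTest = 5+3+12 = 20 → 20 minutes.

20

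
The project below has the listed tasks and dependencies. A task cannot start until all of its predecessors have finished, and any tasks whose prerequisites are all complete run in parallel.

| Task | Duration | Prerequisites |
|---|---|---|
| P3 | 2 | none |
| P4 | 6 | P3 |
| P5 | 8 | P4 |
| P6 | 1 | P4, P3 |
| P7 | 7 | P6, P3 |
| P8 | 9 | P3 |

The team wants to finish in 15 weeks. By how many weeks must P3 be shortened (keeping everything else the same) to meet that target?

1

Current finish: 16 weeks; target: 15.
P3 is on every critical path, so each week cut from P3 cuts the finish by one (this holds down to a finish of 15).
Need 16 − 15 = 1 week off P3 → P3 becomes 1 week, finish becomes 15.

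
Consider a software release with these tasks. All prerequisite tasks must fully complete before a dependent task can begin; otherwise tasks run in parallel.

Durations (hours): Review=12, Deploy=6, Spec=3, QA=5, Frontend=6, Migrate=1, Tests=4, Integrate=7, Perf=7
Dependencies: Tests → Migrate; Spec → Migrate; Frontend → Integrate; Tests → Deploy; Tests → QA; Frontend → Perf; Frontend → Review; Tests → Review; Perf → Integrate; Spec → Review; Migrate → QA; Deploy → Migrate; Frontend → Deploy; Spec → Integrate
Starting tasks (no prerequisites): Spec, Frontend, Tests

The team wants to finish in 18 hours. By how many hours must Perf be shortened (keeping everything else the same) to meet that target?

Current finish: 20 hours; target: 18.
Perf is on every critical path, so each hour cut from Perf cuts the finish by one (this holds down to a finish of 18).
Need 20 − 18 = 2 hours off Perf → Perf becomes 5 hours, finish becomes 18.

2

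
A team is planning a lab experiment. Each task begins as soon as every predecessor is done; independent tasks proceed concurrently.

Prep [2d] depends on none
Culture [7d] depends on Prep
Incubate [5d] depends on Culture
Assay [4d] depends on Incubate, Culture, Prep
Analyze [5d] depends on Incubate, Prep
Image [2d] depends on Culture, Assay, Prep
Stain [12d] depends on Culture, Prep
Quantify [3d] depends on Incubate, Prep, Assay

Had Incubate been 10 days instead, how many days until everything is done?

Baseline: Prep→Culture→Incubate→Assay→Quantify = 2+7+5+4+3 = 21 → 21 days.
Incubate is on the critical path; changing it to 10 makes that path 26 days.
The critical path is still Prep→Culture→Incubate→Assay→Quantify; finish is now 26 days.

26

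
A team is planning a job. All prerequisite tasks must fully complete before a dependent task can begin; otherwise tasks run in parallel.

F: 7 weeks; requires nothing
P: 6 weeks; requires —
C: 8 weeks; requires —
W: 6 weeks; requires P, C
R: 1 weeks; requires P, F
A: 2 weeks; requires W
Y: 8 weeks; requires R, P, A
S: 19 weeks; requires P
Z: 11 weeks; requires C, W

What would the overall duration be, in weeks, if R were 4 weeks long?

Critical path before the change: P→S = 6+19 = 25 giving 25 weeks.
The longest path through R is only 16 weeks, so R has float 9.
The critical path is still P→S; finish is now 25 weeks.

25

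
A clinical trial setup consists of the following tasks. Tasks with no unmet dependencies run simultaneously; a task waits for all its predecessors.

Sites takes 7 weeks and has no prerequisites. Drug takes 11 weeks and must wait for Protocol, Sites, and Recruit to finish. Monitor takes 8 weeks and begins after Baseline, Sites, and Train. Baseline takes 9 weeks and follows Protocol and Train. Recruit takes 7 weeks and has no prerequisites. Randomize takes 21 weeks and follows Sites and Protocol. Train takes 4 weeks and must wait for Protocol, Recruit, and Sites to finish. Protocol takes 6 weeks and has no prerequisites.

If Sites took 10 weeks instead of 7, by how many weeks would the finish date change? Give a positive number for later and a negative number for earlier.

3

Critical path before the change: Sites→Train→Baseline→Monitor = 7+4+9+8 = 28 giving 28 weeks.
Since Sites is critical, the +3 change carries straight to that chain (now 31 weeks).
No other chain overtakes it, so the finish is 31 weeks.
Change in finish: 31 − 28 = +3 weeks.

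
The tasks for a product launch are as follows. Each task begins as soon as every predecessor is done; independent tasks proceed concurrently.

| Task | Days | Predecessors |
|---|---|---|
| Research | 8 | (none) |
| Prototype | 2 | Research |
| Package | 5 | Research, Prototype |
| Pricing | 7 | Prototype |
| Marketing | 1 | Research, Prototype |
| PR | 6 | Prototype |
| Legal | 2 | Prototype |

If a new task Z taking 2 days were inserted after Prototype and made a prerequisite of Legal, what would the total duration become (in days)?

17

Originally the product launch takes 17 days.
With Z inserted, Legal now waits for max(Prototype, Z).
New critical path: Research→Prototype→Pricing = 8+2+7 = 17 ⇒ 17 days.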